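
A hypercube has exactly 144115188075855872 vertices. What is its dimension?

2^n = 144115188075855872 ⇒ n = log_2(144115188075855872) = 57.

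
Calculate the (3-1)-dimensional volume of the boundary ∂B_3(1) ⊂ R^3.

The surface area of an n-ball is 2π^(n/2) r^(n-1) / Γ(n/2). For n=3, r=1: 4πr² = 4π·(1)² ≈ 12.5664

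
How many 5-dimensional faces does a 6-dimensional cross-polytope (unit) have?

An n-cross-polytope has 2^(k+1)·C(n,k+1) k-faces. Here 2^6·C(6,6) = 64·1 = 64.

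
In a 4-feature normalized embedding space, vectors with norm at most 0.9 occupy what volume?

The n-ball volume is π^(n/2)·r^n/Γ(n/2+1). With n=4, r=0.9: V ≈ 3.23772.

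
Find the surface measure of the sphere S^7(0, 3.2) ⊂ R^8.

S_8(3.2) = 2·π^(8/2)·(3.2)^7 / Γ(8/2) ≈ 111565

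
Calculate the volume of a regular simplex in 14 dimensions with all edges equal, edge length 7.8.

V = (7.8^14 / 14!) · √((14+1) / 2^14) ≈ 1.07091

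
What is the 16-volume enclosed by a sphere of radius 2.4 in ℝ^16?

V_16(2.4) = π^(16/2) · (2.4)^16 / Γ(16/2 + 1) ≈ 285140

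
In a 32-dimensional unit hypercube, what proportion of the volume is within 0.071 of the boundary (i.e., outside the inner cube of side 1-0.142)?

1 - (1 - 2·0.071)^32 = 1 - 0.858^32 ≈ 0.99256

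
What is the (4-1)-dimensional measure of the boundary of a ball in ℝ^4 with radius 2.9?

S = n·V_n(r)/r = 4·V_4(2.9)/2.9 (volume-to-surface relation), giving 481.42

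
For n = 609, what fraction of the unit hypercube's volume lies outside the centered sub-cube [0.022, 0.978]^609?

Shell fraction = 1 - (1-0.044)^609 ≈ 1 - 1.256e-12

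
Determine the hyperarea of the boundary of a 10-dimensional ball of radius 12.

The surface area of an n-ball is 2π^(n/2) r^(n-1) / Γ(n/2). For n=10, r=12: 429981696·π^5 ≈ 1.31583e+11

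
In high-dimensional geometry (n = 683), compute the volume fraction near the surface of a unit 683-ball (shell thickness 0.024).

1 - (1-0.024)^683 ≈ 0.9999999377 ≈ 99.999994%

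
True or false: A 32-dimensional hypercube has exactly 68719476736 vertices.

False. The 32-cube has 2^32 = 4294967296 vertices.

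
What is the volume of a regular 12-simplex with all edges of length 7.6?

V = (7.6^12 / 12!) · √((12+1) / 2^12) ≈ 4.36735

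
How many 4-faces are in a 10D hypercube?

f_4(10-cube) = (10 choose 4) · 2^6 = 13440.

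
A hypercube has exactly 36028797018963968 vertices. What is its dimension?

n = log_2(36028797018963968) = 55.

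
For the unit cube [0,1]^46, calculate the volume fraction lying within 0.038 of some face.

Shell fraction = 1 - (1-0.076)^46 ≈ 0.973642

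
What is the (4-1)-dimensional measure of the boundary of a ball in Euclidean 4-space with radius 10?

S_4(10) = 2·π^(4/2)·(10)^3 / Γ(4/2) = 2000·π^2 ≈ 19739.2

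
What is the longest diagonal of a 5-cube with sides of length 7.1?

d = √(7.1² + 7.1² + ... + 7.1²) [5 terms] = √(5·7.1²) = 7.1√5 ≈ 15.8761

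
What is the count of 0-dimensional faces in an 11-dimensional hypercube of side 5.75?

Number of 0-faces = C(11,0) · 2^(11-0) = 1 · 2048 = 2048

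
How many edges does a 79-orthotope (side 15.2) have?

The 79-cube has n·2^(n-1) = 79·2^78 = 79·302231454903657293676544 = 23876284937388926200446976 edges.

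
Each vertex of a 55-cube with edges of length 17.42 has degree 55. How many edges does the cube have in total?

Number of 1-faces = C(55,1)·2^(55-1) = 55·18014398509481984 = 990791918021509120.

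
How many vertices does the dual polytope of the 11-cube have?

An n-cross-polytope has 2n vertices; here n = 11, giving 22.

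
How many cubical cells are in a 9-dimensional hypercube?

Number of 3-faces = C(9,3) · 2^(9-3) = 84 · 64 = 5376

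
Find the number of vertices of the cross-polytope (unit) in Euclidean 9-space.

An n-cross-polytope has 2^(k+1)·C(n,k+1) k-faces. Here 2^1·C(9,1) = 2·9 = 18.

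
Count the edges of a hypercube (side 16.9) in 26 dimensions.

Number of 1-faces = C(26,1)·2^(26-1) = 26·33554432 = 872415232.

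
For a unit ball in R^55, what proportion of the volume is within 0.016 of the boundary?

1 - (1-0.016)^55 ≈ 0.588158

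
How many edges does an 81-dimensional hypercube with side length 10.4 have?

An n-cube has n·2^(n-1) edges. With n = 81: 81·1208925819614629174706176 = 97922991388784963151200256.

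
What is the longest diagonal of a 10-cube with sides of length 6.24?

The space diagonal of an n-cube of side s is s√n. Here 6.24·√10 ≈ 19.7326.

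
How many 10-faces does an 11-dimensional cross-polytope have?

f_10(11-orthoplex) = 2^11 · (11 choose 11) = 2048.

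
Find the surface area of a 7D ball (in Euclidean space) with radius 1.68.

|∂B_7(1.68)| ≈ 743.591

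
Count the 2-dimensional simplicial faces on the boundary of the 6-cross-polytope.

An n-cross-polytope has 2^(k+1)·C(n,k+1) k-faces. Here 2^3·C(6,3) = 8·20 = 160.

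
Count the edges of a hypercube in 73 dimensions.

Number of 1-faces = C(73,1)·2^(73-1) = 73·4722366482869645213696 = 344732753249484100599808.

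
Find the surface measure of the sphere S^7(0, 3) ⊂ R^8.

S_8(3) = 2·π^(8/2)·(3)^7 / Γ(8/2) = 729·π^4 ≈ 71011.2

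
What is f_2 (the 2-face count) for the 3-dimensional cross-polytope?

Each 2-face is the convex hull of 3 vertices, one chosen as ±e_i from each of 3 distinct axes: 2^3·C(3,3) = 8.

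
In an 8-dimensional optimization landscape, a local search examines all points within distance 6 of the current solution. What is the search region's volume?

V = 69984·π^4 ≈ 6.81708e+06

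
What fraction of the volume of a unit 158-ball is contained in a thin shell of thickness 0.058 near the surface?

1 - (1-0.058)^158 ≈ 0.999921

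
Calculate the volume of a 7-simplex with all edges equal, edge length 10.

For a regular n-simplex with edge a, V = (a^n / n!)·√((n+1)/2^n). With a=10, n=7: V ≈ 496.032.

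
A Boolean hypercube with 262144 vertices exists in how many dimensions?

2^n = 262144 ⇒ n = log_2(262144) = 18.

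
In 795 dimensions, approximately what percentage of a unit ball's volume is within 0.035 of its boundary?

1 - (1-0.035)^795 ≈ 1 - 5.003e-13 ≈ (100 - 5e-11)%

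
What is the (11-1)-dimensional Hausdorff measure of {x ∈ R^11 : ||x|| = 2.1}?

|∂B_11(2.1)| ≈ 34569.3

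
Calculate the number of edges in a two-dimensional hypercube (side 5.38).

The 2-cube has n·2^(n-1) = 2·2^1 = 2·2 = 4 edges.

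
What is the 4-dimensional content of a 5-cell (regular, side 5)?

Volume = 5^4 · √(5/2^4) / 4! ≈ 14.5577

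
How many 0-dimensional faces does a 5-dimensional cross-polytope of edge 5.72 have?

Number of 0-faces = 2^(0+1) · C(5,0+1) = 2 · 5 = 10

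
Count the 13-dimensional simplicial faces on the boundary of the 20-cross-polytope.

Number of 13-faces = 2^(13+1) · C(20,13+1) = 16384 · 38760 = 635043840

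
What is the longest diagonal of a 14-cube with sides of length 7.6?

||(7.6,7.6,...,7.6)|| = √(14)·7.6 ≈ 28.4366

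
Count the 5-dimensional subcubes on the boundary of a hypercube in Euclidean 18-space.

An n-cube has C(n,k)·2^(n-k) k-faces. Here C(18,5)·2^13 = 8568·8192 = 70189056.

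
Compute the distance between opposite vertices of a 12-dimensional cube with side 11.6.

Diagonal = √12 · 11.6 ≈ 40.1836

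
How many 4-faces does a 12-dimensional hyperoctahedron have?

An n-cross-polytope has 2^(k+1)·C(n,k+1) k-faces. Here 2^5·C(12,5) = 32·792 = 25344.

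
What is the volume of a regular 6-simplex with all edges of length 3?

V = (3^6 / 6!) · √((6+1) / 2^6) ≈ 0.334853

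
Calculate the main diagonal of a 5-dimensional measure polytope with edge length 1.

Diagonal = √5 · 1 ≈ 2.23607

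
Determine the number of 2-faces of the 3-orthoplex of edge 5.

f_2(3-orthoplex) = 2^3 · (3 choose 3) = 8.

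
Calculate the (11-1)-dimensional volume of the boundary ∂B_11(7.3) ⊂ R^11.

S = n·V_n(r)/r = 11·V_11(7.3)/7.3 (volume-to-surface relation), giving 8.90689e+09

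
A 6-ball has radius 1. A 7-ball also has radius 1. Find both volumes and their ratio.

V_6(1) ≈ 5.16771. V_7(1) ≈ 4.72477. Ratio V_6/V_7 ≈ 1.094.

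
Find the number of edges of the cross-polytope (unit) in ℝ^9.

f_1(9-orthoplex) = 2^2 · (9 choose 2) = 144.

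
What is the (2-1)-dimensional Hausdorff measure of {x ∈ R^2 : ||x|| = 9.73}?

S_2(9.73) = 2·π^(2/2)·(9.73)^1 / Γ(2/2) = 2πr = 2π·9.73 ≈ 61.1354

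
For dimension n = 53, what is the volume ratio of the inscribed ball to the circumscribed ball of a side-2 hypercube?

V_in/V_out = n^(-n/2) = 53^(-53/2) ≈ 2.02623e-46.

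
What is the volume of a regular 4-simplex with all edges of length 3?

V = (3^4 / 4!) · √((4+1) / 2^4) ≈ 1.88668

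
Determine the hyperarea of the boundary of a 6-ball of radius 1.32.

S_6(1.32) = 2·π^(6/2)·(1.32)^5 / Γ(6/2) ≈ 124.257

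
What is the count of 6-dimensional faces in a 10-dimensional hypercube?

Number of 6-faces = C(10,6) · 2^(10-6) = 210 · 16 = 3360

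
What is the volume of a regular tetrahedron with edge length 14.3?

Volume = (√2/12) · 14.3³ = 344.621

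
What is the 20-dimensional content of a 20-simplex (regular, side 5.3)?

V = (5.3^20 / 20!) · √((20+1) / 2^20) ≈ 5.62604e-07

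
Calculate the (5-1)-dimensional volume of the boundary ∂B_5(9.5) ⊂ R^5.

S = n·V_n(r)/r = 5·V_5(9.5)/9.5 (volume-to-surface relation), giving 130321·π^2/6 ≈ 214369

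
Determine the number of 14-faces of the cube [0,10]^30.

f_14(30-cube) = (30 choose 14) · 2^16 = 9530420428800.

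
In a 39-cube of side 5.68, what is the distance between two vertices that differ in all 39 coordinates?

d = √(5.68² + 5.68² + ... + 5.68²) [39 terms] = √(39·5.68²) = 5.68√39 ≈ 35.4716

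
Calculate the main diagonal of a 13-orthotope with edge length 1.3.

The space diagonal of an n-cube of side s is s√n. Here 1.3·√13 ≈ 4.68722.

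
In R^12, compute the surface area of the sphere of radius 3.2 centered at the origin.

The surface area of an n-ball is 2π^(n/2) r^(n-1) / Γ(n/2). For n=12, r=3.2: 5.77295e+06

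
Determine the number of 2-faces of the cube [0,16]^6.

An n-cube has C(n,k)·2^(n-k) k-faces. Here C(6,2)·2^4 = 15·16 = 240.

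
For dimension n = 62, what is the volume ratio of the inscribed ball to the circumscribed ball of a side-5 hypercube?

V_in/V_out = n^(-n/2) = 62^(-62/2) ≈ 2.72808e-56.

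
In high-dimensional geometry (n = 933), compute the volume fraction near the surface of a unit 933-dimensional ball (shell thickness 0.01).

1 - (1-0.01)^933 ≈ 0.999915 ≈ 99.9915%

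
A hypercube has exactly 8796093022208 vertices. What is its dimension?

2^n = 8796093022208 ⇒ n = log_2(8796093022208) = 43.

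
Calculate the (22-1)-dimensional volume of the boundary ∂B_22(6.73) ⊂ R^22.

S = n·V_n(r)/r = 22·V_22(6.73)/6.73 (volume-to-surface relation), giving 3.9649e+16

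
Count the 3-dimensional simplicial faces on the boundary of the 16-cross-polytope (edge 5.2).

f_3(16-orthoplex) = 2^4 · (16 choose 4) = 29120.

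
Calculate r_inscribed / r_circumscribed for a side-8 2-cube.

Ratio = (s/2)/(s√2/2) = 2^(-1/2) ≈ 0.707107.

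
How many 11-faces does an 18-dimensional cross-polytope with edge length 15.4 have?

f_11(18-orthoplex) = 2^12 · (18 choose 12) = 76038144.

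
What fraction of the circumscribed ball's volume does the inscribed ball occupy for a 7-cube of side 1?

V_in / V_out = (r_in/r_out)^7 = (1/√7)^7 = 7^(-7/2) ≈ 0.00110194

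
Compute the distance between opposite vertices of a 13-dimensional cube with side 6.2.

The space diagonal of an n-cube of side s is s√n. Here 6.2·√13 ≈ 22.3544.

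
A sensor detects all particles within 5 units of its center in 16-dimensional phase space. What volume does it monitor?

Volume = π^{16/2}·(5)^16/Γ(9) = 30517578125·π^8/8064 ≈ 3.59086e+10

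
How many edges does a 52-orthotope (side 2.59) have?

Each of the 2^52 = 4503599627370496 vertices has degree 52; total edges = 52·2^52/2 = 117093590311632896.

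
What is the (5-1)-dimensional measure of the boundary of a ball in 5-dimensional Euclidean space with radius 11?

|∂B_5(11)| = 117128·π^2/3 ≈ 385336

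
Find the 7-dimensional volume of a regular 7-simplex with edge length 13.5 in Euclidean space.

Volume = 13.5^7 · √(8/2^7) / 7! ≈ 4053.65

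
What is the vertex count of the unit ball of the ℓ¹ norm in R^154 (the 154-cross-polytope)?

The vertices are ±e_1, ..., ±e_154, so there are 2·154 = 308.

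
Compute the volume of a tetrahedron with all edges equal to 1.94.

Volume = (√2/12) · 1.94³ = 0.860476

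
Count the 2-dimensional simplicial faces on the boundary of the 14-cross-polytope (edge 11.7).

f_2(14-orthoplex) = 2^3 · (14 choose 3) = 2912.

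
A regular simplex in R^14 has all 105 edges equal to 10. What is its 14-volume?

Volume = 10^14 · √(15/2^14) / 14! ≈ 34.7078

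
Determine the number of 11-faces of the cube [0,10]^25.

Choose 11 of 25 axes to span the face (C(25,11) = 4457400 ways), then fix each of the remaining 14 coordinates at one of its two extreme values (2^14 = 16384 ways): 4457400·16384 = 73030041600.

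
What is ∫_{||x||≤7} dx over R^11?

V = 18078415936·π^5/1485 ≈ 3.72549e+09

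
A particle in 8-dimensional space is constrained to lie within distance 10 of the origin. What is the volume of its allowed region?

Volume = π^{8/2}·(10)^8/Γ(5) = 12500000·π^4/3 ≈ 4.05871e+08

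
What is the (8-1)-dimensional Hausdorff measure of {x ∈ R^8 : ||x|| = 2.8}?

The surface area of an n-ball is 2π^(n/2) r^(n-1) / Γ(n/2). For n=8, r=2.8: 43811.1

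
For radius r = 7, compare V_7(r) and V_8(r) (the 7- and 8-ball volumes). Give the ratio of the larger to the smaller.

V_7(7) ≈ 3.89105e+06, V_8(7) ≈ 2.33977e+07. The 8-ball is larger by a factor of 6.013.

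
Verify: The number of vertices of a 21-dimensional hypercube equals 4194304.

False. The 21-cube has 2^21 = 2097152 vertices.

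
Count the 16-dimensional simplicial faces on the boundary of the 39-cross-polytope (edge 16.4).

f_16(39-orthoplex) = 2^17 · (39 choose 17) = 6687439953592320.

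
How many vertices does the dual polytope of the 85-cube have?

The vertices are ±e_1, ..., ±e_85, so there are 2·85 = 170.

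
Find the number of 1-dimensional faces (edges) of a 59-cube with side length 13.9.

Each of the 2^59 = 576460752303423488 vertices has degree 59; total edges = 59·2^59/2 = 17005592192950992896.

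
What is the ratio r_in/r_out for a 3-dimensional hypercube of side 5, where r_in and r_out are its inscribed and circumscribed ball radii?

r_in / r_out = (5/2) / (5√3/2) = 1/√3 ≈ 0.57735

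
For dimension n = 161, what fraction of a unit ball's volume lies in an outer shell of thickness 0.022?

1 - (1-0.022)^161 ≈ 0.972167 ≈ 97.22%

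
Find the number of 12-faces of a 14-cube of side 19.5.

f_12(14-cube) = (14 choose 12) · 2^2 = 364.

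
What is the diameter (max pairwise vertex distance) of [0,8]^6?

||(8,8,...,8)|| = √(6)·8 ≈ 19.5959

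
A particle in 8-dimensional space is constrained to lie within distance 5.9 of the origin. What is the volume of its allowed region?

Volume = π^{8/2}·(5.9)^8/Γ(5) ≈ 5.95942e+06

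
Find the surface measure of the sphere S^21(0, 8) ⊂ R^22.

S = n·V_n(r)/r = 22·V_22(8)/8 (volume-to-surface relation), giving 72057594037927936·π^11/14175 ≈ 1.49556e+18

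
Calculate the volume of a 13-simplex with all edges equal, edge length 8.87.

V_13 = √(14) · 8.87^13 / (13! · 2^(13/2)) ≈ 13.9668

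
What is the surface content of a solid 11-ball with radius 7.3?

|∂B_11(7.3)| ≈ 8.90689e+09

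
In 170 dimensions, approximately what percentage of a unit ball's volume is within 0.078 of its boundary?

1 - (1-0.078)^170 ≈ 0.9999989902 ≈ 99.999899%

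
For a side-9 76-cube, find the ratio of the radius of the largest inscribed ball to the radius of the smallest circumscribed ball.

For an n-cube of any side s, the inradius is s/2 and the circumradius is s√n/2, so the ratio is 1/√76 ≈ 0.114708.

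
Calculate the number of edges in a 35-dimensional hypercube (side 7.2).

The 35-cube has n·2^(n-1) = 35·2^34 = 35·17179869184 = 601295421440 edges.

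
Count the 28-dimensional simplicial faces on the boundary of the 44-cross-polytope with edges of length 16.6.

An n-cross-polytope has 2^(k+1)·C(n,k+1) k-faces. Here 2^29·C(44,29) = 536870912·229911617056 = 123432859528249475072.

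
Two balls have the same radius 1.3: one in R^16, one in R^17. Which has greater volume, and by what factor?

V_16(1.3) ≈ 15.6593, V_17(1.3) ≈ 12.1955. The 16-ball is larger by a factor of 1.284.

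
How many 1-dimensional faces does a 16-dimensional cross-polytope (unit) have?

An n-cross-polytope has 2^(k+1)·C(n,k+1) k-faces. Here 2^2·C(16,2) = 4·120 = 480.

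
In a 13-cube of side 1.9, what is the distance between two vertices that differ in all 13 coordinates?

Diagonal = √13 · 1.9 ≈ 6.85055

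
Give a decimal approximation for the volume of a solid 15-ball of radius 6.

V = 1486016741376·π^7/25025 ≈ 1.79349e+11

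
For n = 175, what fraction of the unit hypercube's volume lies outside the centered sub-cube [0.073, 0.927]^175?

1 - (1 - 2·0.073)^175 = 1 - 0.854^175 ≈ 1 - 1.012e-12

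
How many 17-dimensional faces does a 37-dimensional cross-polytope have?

Each 17-face is the convex hull of 18 vertices, one chosen as ±e_i from each of 18 distinct axes: 2^18·C(37,18) = 4632774416793600.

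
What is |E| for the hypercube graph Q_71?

The 71-cube has n·2^(n-1) = 71·2^70 = 71·1180591620717411303424 = 83822005070936202543104 edges.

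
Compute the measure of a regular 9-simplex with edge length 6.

Volume = 6^9 · √(10/2^9) / 9! ≈ 3.88118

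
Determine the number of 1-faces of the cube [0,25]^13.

Number of 1-faces = C(13,1) · 2^(13-1) = 13 · 4096 = 53248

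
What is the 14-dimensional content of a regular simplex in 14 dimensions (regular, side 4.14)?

V_14 = √(15) · 4.14^14 / (14! · 2^(14/2)) ≈ 0.000150811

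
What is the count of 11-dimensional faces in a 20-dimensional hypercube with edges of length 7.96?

f_11(20-cube) = (20 choose 11) · 2^9 = 85995520.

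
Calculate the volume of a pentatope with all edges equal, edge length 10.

For a regular n-simplex with edge a, V = (a^n / n!)·√((n+1)/2^n). With a=10, n=4: V ≈ 232.924.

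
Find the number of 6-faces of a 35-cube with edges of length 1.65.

Number of 6-faces = C(35,6) · 2^(35-6) = 1623160 · 536870912 = 871427389521920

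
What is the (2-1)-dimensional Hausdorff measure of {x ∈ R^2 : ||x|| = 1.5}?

The surface area of an n-ball is 2π^(n/2) r^(n-1) / Γ(n/2). For n=2, r=1.5: 2πr = 2π·1.5 ≈ 9.42478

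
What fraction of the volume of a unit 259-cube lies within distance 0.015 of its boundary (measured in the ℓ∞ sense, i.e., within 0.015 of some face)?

1 - (1 - 2·0.015)^259 = 1 - 0.97^259 ≈ 0.999625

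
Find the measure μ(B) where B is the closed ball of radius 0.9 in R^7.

Volume = π^{7/2}·(0.9)^7/Γ(9/2) ≈ 2.25984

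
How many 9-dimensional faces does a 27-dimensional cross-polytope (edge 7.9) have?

Each 9-face is the convex hull of 10 vertices, one chosen as ±e_i from each of 10 distinct axes: 2^10·C(27,10) = 8638755840.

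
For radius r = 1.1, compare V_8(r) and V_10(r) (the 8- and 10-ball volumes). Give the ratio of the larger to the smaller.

V_8(1.1) ≈ 8.70021, V_10(1.1) ≈ 6.61447. The 8-ball is larger by a factor of 1.315.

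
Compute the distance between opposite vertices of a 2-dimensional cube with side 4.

d = √(4² + 4² + ... + 4²) [2 terms] = √(2·4²) = 4√2 ≈ 5.65685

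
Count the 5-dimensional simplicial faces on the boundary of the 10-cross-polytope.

Number of 5-faces = 2^(5+1) · C(10,5+1) = 64 · 210 = 13440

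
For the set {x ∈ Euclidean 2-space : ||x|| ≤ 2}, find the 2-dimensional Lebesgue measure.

The n-ball volume is π^(n/2)·r^n/Γ(n/2+1). With n=2, r=2: V = 4·π ≈ 12.5664.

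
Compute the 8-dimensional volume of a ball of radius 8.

The n-ball volume is π^(n/2)·r^n/Γ(n/2+1). With n=8, r=8: V = 2097152·π^4/3 ≈ 6.80939e+07.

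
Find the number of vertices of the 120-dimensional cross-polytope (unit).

Number of vertices = 2n = 240.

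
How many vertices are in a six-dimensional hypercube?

Choose 0 of 6 axes to span the face (C(6,0) = 1 way), then fix each of the remaining 6 coordinates at one of its two extreme values (2^6 = 64 ways): 1·64 = 64.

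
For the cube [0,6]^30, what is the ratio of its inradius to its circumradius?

r_in = 6/2 (half the side); r_out = 6√30/2 (half the diagonal). Ratio = 1/√30 ≈ 0.182574.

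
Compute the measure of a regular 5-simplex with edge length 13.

V_5 = √(6) · 13^5 / (5! · 2^(5/2)) ≈ 1339.79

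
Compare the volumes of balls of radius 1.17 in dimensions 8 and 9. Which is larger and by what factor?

V_8(1.17) ≈ 14.252, V_9(1.17) ≈ 13.5516. The 8-ball is larger by a factor of 1.052.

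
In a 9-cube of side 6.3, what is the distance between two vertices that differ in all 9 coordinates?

d = √(6.3² + 6.3² + ... + 6.3²) [9 terms] = √(9·6.3²) = 6.3√9 = 18.9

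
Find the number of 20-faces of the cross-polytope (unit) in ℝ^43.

An n-cross-polytope has 2^(k+1)·C(n,k+1) k-faces. Here 2^21·C(43,21) = 2097152·1052049481860 = 2206307674981662720.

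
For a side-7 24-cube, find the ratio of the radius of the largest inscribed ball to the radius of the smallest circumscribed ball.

r_in = 7/2 (half the side); r_out = 7√24/2 (half the diagonal). Ratio = 1/√24 ≈ 0.204124.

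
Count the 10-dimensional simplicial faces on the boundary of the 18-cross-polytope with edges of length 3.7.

An n-cross-polytope has 2^(k+1)·C(n,k+1) k-faces. Here 2^11·C(18,11) = 2048·31824 = 65175552.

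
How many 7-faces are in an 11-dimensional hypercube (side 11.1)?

f_7(11-cube) = (11 choose 7) · 2^4 = 5280.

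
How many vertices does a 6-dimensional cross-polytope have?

An n-cross-polytope has 2n vertices; here n = 6, giving 12.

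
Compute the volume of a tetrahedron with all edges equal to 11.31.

Volume = (√2/12) · 11.31³ = 170.499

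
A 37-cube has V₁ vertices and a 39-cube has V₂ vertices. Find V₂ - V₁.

V₁ = 2^37 = 137438953472. V₂ = 2^39 = 549755813888. V₂ - V₁ = 412316860416.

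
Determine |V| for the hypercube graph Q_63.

An n-cube has 2^n vertices; for n = 63 that is 2^63 = 9223372036854775808.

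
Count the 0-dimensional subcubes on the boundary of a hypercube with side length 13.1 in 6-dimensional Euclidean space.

Number of 0-faces = C(6,0) · 2^(6-0) = 1 · 64 = 64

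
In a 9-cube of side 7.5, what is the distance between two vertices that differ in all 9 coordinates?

Diagonal = √9 · 7.5 = 22.5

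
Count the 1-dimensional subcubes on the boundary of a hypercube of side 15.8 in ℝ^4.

Choose 1 of 4 axes to span the face (C(4,1) = 4 ways), then fix each of the remaining 3 coordinates at one of its two extreme values (2^3 = 8 ways): 4·8 = 32.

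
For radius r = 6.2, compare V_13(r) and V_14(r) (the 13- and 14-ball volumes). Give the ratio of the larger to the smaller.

V_13(6.2) ≈ 1.82152e+10, V_14(6.2) ≈ 7.43194e+10. The 14-ball is larger by a factor of 4.08.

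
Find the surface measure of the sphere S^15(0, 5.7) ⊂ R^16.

|∂B_16(5.7)| ≈ 8.20203e+11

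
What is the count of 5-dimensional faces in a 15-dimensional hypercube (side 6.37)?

Number of 5-faces = C(15,5) · 2^(15-5) = 3003 · 1024 = 3075072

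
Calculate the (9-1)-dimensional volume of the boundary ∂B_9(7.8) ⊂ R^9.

The surface area of an n-ball is 2π^(n/2) r^(n-1) / Γ(n/2). For n=9, r=7.8: 4.0674e+08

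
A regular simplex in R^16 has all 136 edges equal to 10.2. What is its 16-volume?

V = (10.2^16 / 16!) · √((16+1) / 2^16) ≈ 10.5674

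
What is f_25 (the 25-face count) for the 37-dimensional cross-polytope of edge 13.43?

An n-cross-polytope has 2^(k+1)·C(n,k+1) k-faces. Here 2^26·C(37,26) = 67108864·854992152 = 57377552049635328.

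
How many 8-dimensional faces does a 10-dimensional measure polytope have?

Choose 8 of 10 axes to span the face (C(10,8) = 45 ways), then fix each of the remaining 2 coordinates at one of its two extreme values (2^2 = 4 ways): 45·4 = 180.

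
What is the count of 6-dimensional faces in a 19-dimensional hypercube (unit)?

f_6(19-cube) = (19 choose 6) · 2^13 = 222265344.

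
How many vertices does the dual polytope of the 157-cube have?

The vertices are ±e_1, ..., ±e_157, so there are 2·157 = 314.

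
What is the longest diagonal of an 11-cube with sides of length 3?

d = √(3² + 3² + ... + 3²) [11 terms] = √(11·3²) = 3√11 ≈ 9.94987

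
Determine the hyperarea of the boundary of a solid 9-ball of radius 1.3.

S = n·V_n(r)/r = 9·V_9(1.3)/1.3 (volume-to-surface relation), giving 242.163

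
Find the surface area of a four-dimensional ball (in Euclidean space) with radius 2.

S_4(2) = 2·π^(4/2)·(2)^3 / Γ(4/2) = 16·π^2 ≈ 157.914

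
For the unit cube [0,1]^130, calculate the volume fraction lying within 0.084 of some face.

Shell fraction = 1 - (1-0.168)^130 ≈ 1 - 4.131e-11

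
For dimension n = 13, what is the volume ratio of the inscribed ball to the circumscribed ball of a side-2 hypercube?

The radii are 2/2 and 2√13/2, so the volume ratio is (1/√13)^13 = 13^{-13/2} ≈ 5.74603e-08.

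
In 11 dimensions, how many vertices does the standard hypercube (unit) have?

Each vertex is a binary string of length 11, so there are 2^11 = 2048.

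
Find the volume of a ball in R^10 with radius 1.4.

The n-ball volume is π^(n/2)·r^n/Γ(n/2+1). With n=10, r=1.4: V ≈ 73.7647.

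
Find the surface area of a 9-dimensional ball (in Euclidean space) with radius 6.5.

|∂B_9(6.5)| = 815730721·π^4/840 ≈ 9.45947e+07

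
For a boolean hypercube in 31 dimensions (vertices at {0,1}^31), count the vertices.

An n-cube has 2^n vertices; for n = 31 that is 2^31 = 2147483648.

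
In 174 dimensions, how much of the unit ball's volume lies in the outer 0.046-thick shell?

V(inner)/V(outer) = ((1-0.046)/1)^174 ≈ 0.0002763, so the shell fraction is 0.999724.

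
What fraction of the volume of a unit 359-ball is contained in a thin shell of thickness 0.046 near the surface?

V(inner)/V(outer) = ((1-0.046)/1)^359 ≈ 4.548e-08, so the shell fraction is 0.9999999545.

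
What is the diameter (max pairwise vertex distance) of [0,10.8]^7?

||(10.8,10.8,...,10.8)|| = √(7)·10.8 ≈ 28.5741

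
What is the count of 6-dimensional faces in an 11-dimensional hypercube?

An n-cube has C(n,k)·2^(n-k) k-faces. Here C(11,6)·2^5 = 462·32 = 14784.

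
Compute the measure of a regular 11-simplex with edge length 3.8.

For a regular n-simplex with edge a, V = (a^n / n!)·√((n+1)/2^n). With a=3.8, n=11: V ≈ 0.00457498.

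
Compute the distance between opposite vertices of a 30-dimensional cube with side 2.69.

||(2.69,2.69,...,2.69)|| = √(30)·2.69 ≈ 14.7337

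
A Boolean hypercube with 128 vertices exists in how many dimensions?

n = log_2(128) = 7.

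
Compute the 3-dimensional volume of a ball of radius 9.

V_3(9) = π^(3/2) · (9)^3 / Γ(3/2 + 1) = 972·π ≈ 3053.63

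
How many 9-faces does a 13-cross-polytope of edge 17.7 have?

f_9(13-orthoplex) = 2^10 · (13 choose 10) = 292864.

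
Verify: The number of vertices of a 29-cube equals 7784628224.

False. The 29-cube has 2^29 = 536870912 vertices.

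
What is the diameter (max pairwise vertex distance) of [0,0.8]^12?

||(0.8,0.8,...,0.8)|| = √(12)·0.8 ≈ 2.77128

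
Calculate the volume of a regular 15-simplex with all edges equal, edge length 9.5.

Volume = 9.5^15 · √(16/2^15) / 15! ≈ 7.8287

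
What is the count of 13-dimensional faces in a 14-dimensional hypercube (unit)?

Choose 13 of 14 axes to span the face (C(14,13) = 14 ways), then fix each of the remaining 1 coordinate at one of its two extreme values (2^1 = 2 ways): 14·2 = 28.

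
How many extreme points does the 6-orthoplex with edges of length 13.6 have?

The vertices are ±e_1, ..., ±e_6, so there are 2·6 = 12.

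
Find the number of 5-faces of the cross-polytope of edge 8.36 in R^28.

Number of 5-faces = 2^(5+1) · C(28,5+1) = 64 · 376740 = 24111360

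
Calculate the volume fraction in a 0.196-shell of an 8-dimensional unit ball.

Shell fraction = 1 - (1-0.196)^8 ≈ 0.825398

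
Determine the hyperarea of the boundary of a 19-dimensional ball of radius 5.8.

|∂B_19(5.8)| ≈ 4.88703e+13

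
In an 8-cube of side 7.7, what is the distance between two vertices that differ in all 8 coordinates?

The space diagonal of an n-cube of side s is s√n. Here 7.7·√8 ≈ 21.7789.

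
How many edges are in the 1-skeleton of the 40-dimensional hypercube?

The 40-cube has n·2^(n-1) = 40·2^39 = 40·549755813888 = 21990232555520 edges.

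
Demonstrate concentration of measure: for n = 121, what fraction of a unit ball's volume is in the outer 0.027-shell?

1 - (1-0.027)^121 ≈ 0.963554 ≈ 96.36%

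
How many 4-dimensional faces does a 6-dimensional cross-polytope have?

f_4(6-orthoplex) = 2^5 · (6 choose 5) = 192.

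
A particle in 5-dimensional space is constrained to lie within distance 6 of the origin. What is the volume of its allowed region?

The n-ball volume is π^(n/2)·r^n/Γ(n/2+1). With n=5, r=6: V = 20736·π^2/5 ≈ 40931.2.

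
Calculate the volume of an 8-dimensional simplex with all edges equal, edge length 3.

V = (3^8 / 8!) · √((8+1) / 2^8) ≈ 0.0305106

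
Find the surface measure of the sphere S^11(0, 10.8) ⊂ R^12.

The surface area of an n-ball is 2π^(n/2) r^(n-1) / Γ(n/2). For n=12, r=10.8: 3.73602e+12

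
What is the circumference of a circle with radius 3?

The surface area of an n-ball is 2π^(n/2) r^(n-1) / Γ(n/2). For n=2, r=3: 2πr = 2π·3 ≈ 18.8496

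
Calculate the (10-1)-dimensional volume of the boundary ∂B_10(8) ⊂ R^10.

S = n·V_n(r)/r = 10·V_10(8)/8 (volume-to-surface relation), giving 33554432·π^5/3 ≈ 3.42277e+09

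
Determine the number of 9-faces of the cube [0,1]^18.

An n-cube has C(n,k)·2^(n-k) k-faces. Here C(18,9)·2^9 = 48620·512 = 24893440.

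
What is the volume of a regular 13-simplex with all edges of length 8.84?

V = (8.84^13 / 13!) · √((13+1) / 2^13) ≈ 13.365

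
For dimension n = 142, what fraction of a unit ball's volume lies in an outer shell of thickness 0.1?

1 - (1-0.1)^142 ≈ 0.999999682 ≈ 99.999968%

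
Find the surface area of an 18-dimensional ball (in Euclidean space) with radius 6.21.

S = n·V_n(r)/r = 18·V_18(6.21)/6.21 (volume-to-surface relation), giving 4.49175e+13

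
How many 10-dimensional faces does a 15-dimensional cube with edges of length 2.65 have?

Choose 10 of 15 axes to span the face (C(15,10) = 3003 ways), then fix each of the remaining 5 coordinates at one of its two extreme values (2^5 = 32 ways): 3003·32 = 96096.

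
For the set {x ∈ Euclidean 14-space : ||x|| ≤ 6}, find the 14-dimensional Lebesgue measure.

V = 544195584·π^7/35 ≈ 4.69609e+10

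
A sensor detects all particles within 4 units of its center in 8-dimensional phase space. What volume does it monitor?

V_8(4) = π^(8/2) · (4)^8 / Γ(8/2 + 1) = 8192·π^4/3 ≈ 265992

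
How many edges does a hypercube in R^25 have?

Number of 1-faces = C(25,1)·2^(25-1) = 25·16777216 = 419430400.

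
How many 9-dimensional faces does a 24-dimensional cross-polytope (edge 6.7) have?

An n-cross-polytope has 2^(k+1)·C(n,k+1) k-faces. Here 2^10·C(24,10) = 1024·1961256 = 2008326144.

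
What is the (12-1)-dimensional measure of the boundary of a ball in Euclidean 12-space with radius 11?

|∂B_12(11)| = 285311670611·π^6/60 ≈ 4.57159e+12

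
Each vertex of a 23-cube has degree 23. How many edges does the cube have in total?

The 23-cube has n·2^(n-1) = 23·2^22 = 23·4194304 = 96468992 edges.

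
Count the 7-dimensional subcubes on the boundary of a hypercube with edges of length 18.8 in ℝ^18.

Number of 7-faces = C(18,7) · 2^(18-7) = 31824 · 2048 = 65175552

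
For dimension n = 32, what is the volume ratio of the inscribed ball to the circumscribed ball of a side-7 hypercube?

Volume scales as r^n, and r_in/r_out = 1/√32, giving (1/√32)^32 ≈ 8.27181e-25.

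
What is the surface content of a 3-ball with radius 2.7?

S = n·V_n(r)/r = 3·V_3(2.7)/2.7 (volume-to-surface relation), giving 4πr² = 4π·(2.7)² ≈ 91.6088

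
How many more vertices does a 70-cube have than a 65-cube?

The 70-cube has 2^70 = 1180591620717411303424 vertices. The 65-cube has 2^65 = 36893488147419103232 vertices. Difference: 1180591620717411303424 - 36893488147419103232 = 1143698132569992200192.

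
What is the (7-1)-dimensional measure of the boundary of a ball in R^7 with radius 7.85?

S = n·V_n(r)/r = 7·V_7(7.85)/7.85 (volume-to-surface relation), giving 7.7392e+06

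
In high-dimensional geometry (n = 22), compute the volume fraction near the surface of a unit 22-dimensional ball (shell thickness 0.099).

1 - (1-0.099)^22 ≈ 0.899087 ≈ 89.91%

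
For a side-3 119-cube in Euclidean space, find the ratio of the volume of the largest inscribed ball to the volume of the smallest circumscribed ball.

Volume scales as r^n, and r_in/r_out = 1/√119, giving (1/√119)^119 ≈ 3.19857e-124.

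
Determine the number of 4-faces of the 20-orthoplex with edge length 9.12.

Each 4-face is the convex hull of 5 vertices, one chosen as ±e_i from each of 5 distinct axes: 2^5·C(20,5) = 496128.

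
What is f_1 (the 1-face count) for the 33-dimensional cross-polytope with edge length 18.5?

An n-cross-polytope has 2^(k+1)·C(n,k+1) k-faces. Here 2^2·C(33,2) = 4·528 = 2112.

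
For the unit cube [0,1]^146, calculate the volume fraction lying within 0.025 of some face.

Shell fraction = 1 - (1-0.05)^146 ≈ 0.999441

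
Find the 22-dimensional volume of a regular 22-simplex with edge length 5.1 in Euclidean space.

Volume = 5.1^22 · √(23/2^22) / 22! ≈ 7.67912e-09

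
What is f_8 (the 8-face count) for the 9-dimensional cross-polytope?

Number of 8-faces = 2^(8+1) · C(9,8+1) = 512 · 1 = 512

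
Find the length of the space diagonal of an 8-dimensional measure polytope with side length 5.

The space diagonal of an n-cube of side s is s√n. Here 5·√8 ≈ 14.1421.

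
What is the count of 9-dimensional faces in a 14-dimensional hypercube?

Choose 9 of 14 axes to span the face (C(14,9) = 2002 ways), then fix each of the remaining 5 coordinates at one of its two extreme values (2^5 = 32 ways): 2002·32 = 64064.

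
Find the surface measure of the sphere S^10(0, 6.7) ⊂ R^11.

The surface area of an n-ball is 2π^(n/2) r^(n-1) / Γ(n/2). For n=11, r=6.7: 3.77786e+09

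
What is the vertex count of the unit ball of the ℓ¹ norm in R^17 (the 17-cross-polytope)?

An n-cross-polytope has 2n vertices; here n = 17, giving 34.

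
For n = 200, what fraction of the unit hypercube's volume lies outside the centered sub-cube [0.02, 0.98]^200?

Shell fraction = 1 - (1-0.04)^200 ≈ 0.999715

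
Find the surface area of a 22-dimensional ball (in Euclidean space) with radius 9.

S_22(9) = 2·π^(22/2)·(9)^21 / Γ(22/2) = 1350851717672992089·π^11/22400 ≈ 1.77422e+19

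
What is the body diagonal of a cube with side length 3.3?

||(3.3,3.3,...,3.3)|| = √(3)·3.3 ≈ 5.71577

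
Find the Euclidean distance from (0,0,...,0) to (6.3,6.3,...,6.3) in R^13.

The space diagonal of an n-cube of side s is s√n. Here 6.3·√13 ≈ 22.715.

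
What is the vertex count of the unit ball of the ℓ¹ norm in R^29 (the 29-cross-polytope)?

An n-cross-polytope has 2n vertices; here n = 29, giving 58.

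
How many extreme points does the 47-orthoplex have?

Number of vertices = 2n = 94.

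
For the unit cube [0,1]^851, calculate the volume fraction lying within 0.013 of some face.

Shell fraction = 1 - (1-0.026)^851 ≈ 1 - 1.835e-10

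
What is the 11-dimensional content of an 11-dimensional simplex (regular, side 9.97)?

Volume = 9.97^11 · √(12/2^11) / 11! ≈ 185.531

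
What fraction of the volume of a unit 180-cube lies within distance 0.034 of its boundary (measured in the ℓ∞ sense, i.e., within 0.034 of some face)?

The inner cube has side 1-2·0.034 = 0.932 and volume (0.932)^180 ≈ 3.125e-06, so the shell holds 0.9999968749 of the volume.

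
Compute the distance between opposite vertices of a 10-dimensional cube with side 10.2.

||(10.2,10.2,...,10.2)|| = √(10)·10.2 ≈ 32.2552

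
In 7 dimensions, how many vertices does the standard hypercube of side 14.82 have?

Number of vertices = 2^7 = 128.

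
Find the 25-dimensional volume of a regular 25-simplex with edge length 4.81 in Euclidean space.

For a regular n-simplex with edge a, V = (a^n / n!)·√((n+1)/2^n). With a=4.81, n=25: V ≈ 6.42086e-12.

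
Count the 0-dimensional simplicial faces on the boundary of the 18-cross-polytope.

Each 0-face is the convex hull of 1 vertex, one chosen as ±e_i from each of 1 distinct axis: 2^1·C(18,1) = 36.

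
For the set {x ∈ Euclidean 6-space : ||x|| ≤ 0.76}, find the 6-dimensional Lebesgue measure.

V_6(0.76) = π^(6/2) · (0.76)^6 / Γ(6/2 + 1) ≈ 0.995818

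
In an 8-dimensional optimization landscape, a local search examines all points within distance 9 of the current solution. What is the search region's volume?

The n-ball volume is π^(n/2)·r^n/Γ(n/2+1). With n=8, r=9: V = 14348907·π^4/8 ≈ 1.74714e+08.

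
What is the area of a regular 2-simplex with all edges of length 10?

Area = (√3/4) · 10² = 43.3013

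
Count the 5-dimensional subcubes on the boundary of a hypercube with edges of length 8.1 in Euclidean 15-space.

Choose 5 of 15 axes to span the face (C(15,5) = 3003 ways), then fix each of the remaining 10 coordinates at one of its two extreme values (2^10 = 1024 ways): 3003·1024 = 3075072.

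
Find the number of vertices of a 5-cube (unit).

Number of vertices = 2^5 = 32.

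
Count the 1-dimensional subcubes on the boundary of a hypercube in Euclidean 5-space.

Number of 1-faces = C(5,1) · 2^(5-1) = 5 · 16 = 80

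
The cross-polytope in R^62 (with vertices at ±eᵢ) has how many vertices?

The 62-dimensional cross-polytope has 2n = 2·62 = 124 vertices.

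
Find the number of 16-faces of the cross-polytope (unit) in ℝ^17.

Each 16-face is the convex hull of 17 vertices, one chosen as ±e_i from each of 17 distinct axes: 2^17·C(17,17) = 131072.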